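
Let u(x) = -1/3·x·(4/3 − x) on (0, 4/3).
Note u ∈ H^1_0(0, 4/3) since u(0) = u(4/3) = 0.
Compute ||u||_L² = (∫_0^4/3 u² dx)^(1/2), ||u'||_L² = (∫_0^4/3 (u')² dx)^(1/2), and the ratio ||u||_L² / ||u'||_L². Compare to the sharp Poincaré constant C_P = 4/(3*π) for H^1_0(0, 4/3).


||u||_L² / ||u'||_L² = 2*sqrt(10)/15 < C_P = 4/(3*π).

u(x) = -1/3·x·(4/3 − x), so u'(x) = 2*x/3 - 4/9.
u(x) = -1/3·x·(4/3 − x) vanishes at x = 0 and x = 4/3, so u ∈ H^1_0(0, 4/3). Differentiate via the product rule and integrate the resulting polynomials term by term.
  ∫_0^4/3 u² dx = ∫_0^4/3 (x^4/9 - 8*x^3/27 + 16*x^2/81) dx. Term by term:
    ∫_0^4/3 x^4/9 dx = 1024/10935;  ∫_0^4/3 -8*x^3/27 dx = -512/2187;  ∫_0^4/3 16*x^2/81 dx = 1024/6561.
  Sum: 1024/10935 − 512/2187 + 1024/6561 = 512/32805.
  ∫_0^4/3 (u')² dx = ∫_0^4/3 (4*x^2/9 - 16*x/27 + 16/81) dx. Term by term:
    ∫_0^4/3 4*x^2/9 dx = 256/729;  ∫_0^4/3 -16*x/27 dx = -128/243;  ∫_0^4/3 16/81 dx = 64/243.
  Sum: 256/729 − 128/243 + 64/243 = 64/729.
∫_0^4/3 u² dx = 512/32805, so ||u||_L² = 16*sqrt(10)/405.
∫_0^4/3 (u')² dx = 64/729, so ||u'||_L² = 8/27.
Ratio ||u||_L² / ||u'||_L² = 2*sqrt(10)/15.
Sharp Poincaré constant on H^1_0(0, 4/3) is C_P = L/π = 4/(3*π), achieved by sin(3*π/4·x).
A polynomial bump cannot attain the sharp Poincaré constant (only the first sine eigenfunction does), so the ratio is strictly less than C_P, consistent with ||u||_L² ≤ C_P ||u'||_L².


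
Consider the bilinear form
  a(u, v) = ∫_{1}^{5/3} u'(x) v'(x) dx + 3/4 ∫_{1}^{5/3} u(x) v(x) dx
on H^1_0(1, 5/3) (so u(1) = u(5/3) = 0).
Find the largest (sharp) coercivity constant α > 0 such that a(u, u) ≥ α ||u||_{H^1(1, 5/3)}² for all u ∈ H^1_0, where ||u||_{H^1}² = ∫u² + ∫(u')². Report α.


α = 3*(1 + 3*π^2)/(4 + 9*π^2)

Coercivity of a(·,·) on H^1_0(1, 5/3) means a(u, u) ≥ α ||u||_{H^1}² for every u ∈ H^1_0.
The interval has length L = 2/3, and Poincaré/coercivity depend only on L. Here a(u, u) = ∫(u')² + (3/4)·∫u².
Here 0 < c = 3/4 < 1. The condition a(u,u) ≥ α||u||_{H^1}² reads (1−α)∫(u')² ≥ (α−c)∫u². Any admissible α is ≤ 1 (rapidly oscillating u have ∫u²/∫(u')² → 0), and α = 1 would force 0 ≥ (1−c)∫u², impossible since c < 1; so 1−α > 0. By the sharp Poincaré inequality on H^1_0 of an interval of length L, ∫(u')² ≥ (π/L)²∫u² with equality for the first sine mode sin(π(x−x₀)/L) (x₀ the left endpoint), so the inequality holds for all u iff (1−α)(π/L)² ≥ α − c, i.e. α ≤ ((π/L)² + c)/((π/L)² + 1) = (1 + c(L/π)²)/(1 + (L/π)²). With (π/L)² = 9*π^2/4 and c = 3/4, the largest admissible constant is α = ((π/L)² + c)/((π/L)² + 1).
Simplifying, α = 3*(1 + 3*π^2)/(4 + 9*π^2).


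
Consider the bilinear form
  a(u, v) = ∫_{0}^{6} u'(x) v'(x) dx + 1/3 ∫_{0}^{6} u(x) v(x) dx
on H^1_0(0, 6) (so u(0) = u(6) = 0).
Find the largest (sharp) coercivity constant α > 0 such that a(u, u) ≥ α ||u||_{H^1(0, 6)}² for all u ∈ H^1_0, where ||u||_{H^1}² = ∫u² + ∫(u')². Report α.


α = (π^2 + 12)/(π^2 + 36)

Coercivity of a(·,·) on H^1_0(0, 6) means a(u, u) ≥ α ||u||_{H^1}² for every u ∈ H^1_0.
The interval has length L = 6, and Poincaré/coercivity depend only on L. Here a(u, u) = ∫(u')² + (1/3)·∫u².
Here 0 < c = 1/3 < 1. The condition a(u,u) ≥ α||u||_{H^1}² reads (1−α)∫(u')² ≥ (α−c)∫u². Any admissible α is ≤ 1 (rapidly oscillating u have ∫u²/∫(u')² → 0), and α = 1 would force 0 ≥ (1−c)∫u², impossible since c < 1; so 1−α > 0. By the sharp Poincaré inequality on H^1_0 of an interval of length L, ∫(u')² ≥ (π/L)²∫u² with equality for the first sine mode sin(π(x−x₀)/L) (x₀ the left endpoint), so the inequality holds for all u iff (1−α)(π/L)² ≥ α − c, i.e. α ≤ ((π/L)² + c)/((π/L)² + 1) = (1 + c(L/π)²)/(1 + (L/π)²). With (π/L)² = π^2/36 and c = 1/3, the largest admissible constant is α = ((π/L)² + c)/((π/L)² + 1).
Simplifying, α = (π^2 + 12)/(π^2 + 36).


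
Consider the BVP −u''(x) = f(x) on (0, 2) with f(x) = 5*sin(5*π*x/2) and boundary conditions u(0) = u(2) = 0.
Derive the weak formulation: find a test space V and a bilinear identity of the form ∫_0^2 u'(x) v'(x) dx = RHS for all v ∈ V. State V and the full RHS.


V = H^1_0(0, 2) (so v(0) = v(2) = 0); weak form: ∫_0^2 u'v' dx = ∫_0^2 (5*sin(5*π*x/2)) v dx for all v ∈ V.

Multiply both sides by a test function v and integrate from 0 to 2:
  ∫_0^2 −u''(x) v(x) dx = ∫_0^2 f(x) v(x) dx.
Integrate the LHS by parts once:
  ∫_0^2 −u'' v dx = −[u'(x) v(x)]_0^2 + ∫_0^2 u'(x) v'(x) dx.
Thus ∫_0^2 u'(x) v'(x) dx = ∫_0^2 f(x) v(x) dx + [u'(x) v(x)]_0^2.
Choose V so that boundary terms are either known or forced to vanish.
u is Dirichlet: u(0) = u(2) = 0. Let V = H^1_0(0, 2); then v(0) = v(2) = 0, and [u' v]_0^2 = 0.
Weak formulation: find u (satisfying any essential BC) such that ∫_0^2 u'(x) v'(x) dx = ∫_0^2 f v dx for all v ∈ V.
Substituting f(x) = 5*sin(5*π*x/2), the right-hand side is ∫_0^2 (5*sin(5*π*x/2)) v dx.


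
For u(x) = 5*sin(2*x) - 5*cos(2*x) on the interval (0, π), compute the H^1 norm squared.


||u||_{H^1(0,π)}^2 = 125*π

u'(x) = 10*sin(2*x) + 10*cos(2*x).
Expand u² and (u')² and integrate term by term on (0, π), using: for integers n ≥ 1, ∫_0^π sin²(nx) dx = ∫_0^π cos²(nx) dx = π/2; for n ≠ n', ∫_0^π sin(nx)sin(n'x) dx = ∫_0^π cos(nx)cos(n'x) dx = 0; and by product-to-sum, ∫_0^π sin(nx)cos(n'x) dx = ½∫_0^π [sin((n+n')x) + sin((n−n')x)] dx, which is 0 when n+n' is even and 2n/(n²−n'²) when n+n' is odd (it need not vanish on (0, π)).
  u² squared terms: (-5)²·∫cos(2x)² dx = 25·π/2 = 25*π/2;  (5)²·∫sin(2x)² dx = 25·π/2 = 25*π/2.
  u² cross terms: 2·(-5)·(5)·∫cos(2x)·sin(2x) dx = -50·(0) = 0.
  So ∫_0^π u² dx = 25*π/2 + 25*π/2 + 0 = 25*π.
  (u')² squared terms: (10)²·∫cos(2x)² dx = 100·π/2 = 50*π;  (10)²·∫sin(2x)² dx = 100·π/2 = 50*π.
  (u')² cross terms: 2·(10)·(10)·∫cos(2x)·sin(2x) dx = 200·(0) = 0.
  So ∫_0^π (u')² dx = 50*π + 50*π + 0 = 100*π.
||u||_{H^1}^2 = (25*π) + (100*π) = 125*π.


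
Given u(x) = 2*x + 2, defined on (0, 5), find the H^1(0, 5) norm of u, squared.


||u||_{H^1}^2 = 920/3

The H^1 norm (squared) on an interval (0, L) is
  ||u||_{H^1}^2 = ∫_0^L u(x)^2 dx + ∫_0^L u'(x)^2 dx.
Compute u'(x) = 2.
Then u(x)^2 = 4*x**2 + 8*x + 4 and u'(x)^2 = 4.
Integrate each monomial from 0 to 5 using ∫_0^5 c·x^n dx = c·5^(n+1)/(n+1):
  ∫_0^5 u(x)^2 dx = ∫_0^5 (4*x^2 + 8*x + 4) dx. Term by term:
    ∫_0^5 4*x^2 dx = 500/3;  ∫_0^5 8*x dx = 100;  ∫_0^5 4 dx = 20.
  Sum: 500/3 + 100 + 20 = 860/3.
  ∫_0^5 u'(x)^2 dx = ∫_0^5 (4) dx. Term by term:
    ∫_0^5 4 dx = 20.
Adding: ||u||_{H^1}^2 = 860/3 + 20 = 920/3.


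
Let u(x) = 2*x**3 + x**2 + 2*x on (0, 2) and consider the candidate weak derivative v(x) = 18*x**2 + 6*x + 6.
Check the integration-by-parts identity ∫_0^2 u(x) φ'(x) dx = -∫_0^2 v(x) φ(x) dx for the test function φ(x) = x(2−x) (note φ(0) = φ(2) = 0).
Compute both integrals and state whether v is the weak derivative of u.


LHS = -224/15, RHS = -224/5. No, v is not the weak derivative of u.

u(x) = 2*x**3 + x**2 + 2*x, classical derivative u'(x) = 6*x**2 + 2*x + 2.
φ(x) = x(2−x), so φ'(x) = 2 - 2*x.
Note φ(0) = φ(2) = 0, so the boundary term u·φ vanishes.
LHS = ∫_0^2 u(x) φ'(x) dx = ∫_0^2 (-4*x^4 + 2*x^3 - 2*x^2 + 4*x) dx. Term by term:
  ∫_0^2 -4*x^4 dx = -128/5;  ∫_0^2 2*x^3 dx = 8;  ∫_0^2 -2*x^2 dx = -16/3;
  ∫_0^2 4*x dx = 8.
Sum: -128/5 + 8 − 16/3 + 8 = -224/15.
So LHS = -224/15.
∫_0^2 v(x) φ(x) dx = ∫_0^2 (-18*x^4 + 30*x^3 + 6*x^2 + 12*x) dx. Term by term:
  ∫_0^2 -18*x^4 dx = -576/5;  ∫_0^2 30*x^3 dx = 120;  ∫_0^2 6*x^2 dx = 16;
  ∫_0^2 12*x dx = 24.
Sum: -576/5 + 120 + 16 + 24 = 224/5.
So RHS = -∫_0^2 v(x) φ(x) dx = -224/5.
LHS − RHS = 448/15 ≠ 0, so the identity fails.
(For a valid weak derivative the identity must hold for EVERY test function, in particular this one. The failure shows v is NOT the weak derivative of u.)
Correct weak derivative would be u'(x) = 6*x**2 + 2*x + 2.


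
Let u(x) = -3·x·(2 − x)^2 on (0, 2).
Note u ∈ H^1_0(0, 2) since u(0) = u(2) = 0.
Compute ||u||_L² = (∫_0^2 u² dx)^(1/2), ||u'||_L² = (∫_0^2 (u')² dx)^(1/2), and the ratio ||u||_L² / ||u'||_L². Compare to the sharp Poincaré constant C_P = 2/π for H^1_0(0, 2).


||u||_L² / ||u'||_L² = sqrt(14)/7 < C_P = 2/π.

u(x) = -3·x·(2 − x)^2, so u'(x) = 3*(2 - 3*x)*(x - 2).
u(x) = -3·x·(2 − x)^2 vanishes at x = 0 and x = 2, so u ∈ H^1_0(0, 2). Differentiate via the product rule and integrate the resulting polynomials term by term.
  ∫_0^2 u² dx = ∫_0^2 (9*x^6 - 72*x^5 + 216*x^4 - 288*x^3 + 144*x^2) dx. Term by term:
    ∫_0^2 9*x^6 dx = 1152/7;  ∫_0^2 -72*x^5 dx = -768;  ∫_0^2 216*x^4 dx = 6912/5;
    ∫_0^2 -288*x^3 dx = -1152;  ∫_0^2 144*x^2 dx = 384.
  Sum: 1152/7 − 768 + 6912/5 − 1152 + 384 = 384/35.
  ∫_0^2 (u')² dx = ∫_0^2 (81*x^4 - 432*x^3 + 792*x^2 - 576*x + 144) dx. Term by term:
    ∫_0^2 81*x^4 dx = 2592/5;  ∫_0^2 -432*x^3 dx = -1728;  ∫_0^2 792*x^2 dx = 2112;
    ∫_0^2 -576*x dx = -1152;  ∫_0^2 144 dx = 288.
  Sum: 2592/5 − 1728 + 2112 − 1152 + 288 = 192/5.
∫_0^2 u² dx = 384/35, so ||u||_L² = 8*sqrt(210)/35.
∫_0^2 (u')² dx = 192/5, so ||u'||_L² = 8*sqrt(15)/5.
Ratio ||u||_L² / ||u'||_L² = sqrt(14)/7.
Sharp Poincaré constant on H^1_0(0, 2) is C_P = L/π = 2/π, achieved by sin(π/2·x).
A polynomial bump cannot attain the sharp Poincaré constant (only the first sine eigenfunction does), so the ratio is strictly less than C_P, consistent with ||u||_L² ≤ C_P ||u'||_L².


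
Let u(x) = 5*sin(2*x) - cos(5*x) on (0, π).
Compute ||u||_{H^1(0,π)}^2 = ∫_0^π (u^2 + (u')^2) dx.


||u||_{H^1(0,π)}^2 = 1040/21 + 151*π/2

u'(x) = 5*sin(5*x) + 10*cos(2*x).
Expand u² and (u')² and integrate term by term on (0, π), using: for integers n ≥ 1, ∫_0^π sin²(nx) dx = ∫_0^π cos²(nx) dx = π/2; for n ≠ n', ∫_0^π sin(nx)sin(n'x) dx = ∫_0^π cos(nx)cos(n'x) dx = 0; and by product-to-sum, ∫_0^π sin(nx)cos(n'x) dx = ½∫_0^π [sin((n+n')x) + sin((n−n')x)] dx, which is 0 when n+n' is even and 2n/(n²−n'²) when n+n' is odd (it need not vanish on (0, π)).
  u² squared terms: (-1)²·∫cos(5x)² dx = 1·π/2 = π/2;  (5)²·∫sin(2x)² dx = 25·π/2 = 25*π/2.
  u² cross terms: 2·(-1)·(5)·∫cos(5x)·sin(2x) dx = -10·(-4/21) = 40/21.
  So ∫_0^π u² dx = π/2 + 25*π/2 + 40/21 = 40/21 + 13*π.
  (u')² squared terms: (5)²·∫sin(5x)² dx = 25·π/2 = 25*π/2;  (10)²·∫cos(2x)² dx = 100·π/2 = 50*π.
  (u')² cross terms: 2·(5)·(10)·∫sin(5x)·cos(2x) dx = 100·(10/21) = 1000/21.
  So ∫_0^π (u')² dx = 25*π/2 + 50*π + 1000/21 = 1000/21 + 125*π/2.
||u||_{H^1}^2 = (40/21 + 13*π) + (1000/21 + 125*π/2) = 1040/21 + 151*π/2.


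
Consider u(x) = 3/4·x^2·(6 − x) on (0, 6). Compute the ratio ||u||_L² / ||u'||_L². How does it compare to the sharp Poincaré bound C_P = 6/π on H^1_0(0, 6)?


||u||_L² / ||u'||_L² = 3*sqrt(14)/7 < C_P = 6/π.

u(x) = 3/4·x^2·(6 − x), so u'(x) = 9*x*(4 - x)/4.
u(x) = 3/4·x^2·(6 − x) vanishes at x = 0 and x = 6, so u ∈ H^1_0(0, 6). Differentiate via the product rule and integrate the resulting polynomials term by term.
  ∫_0^6 u² dx = ∫_0^6 (9*x^6/16 - 27*x^5/4 + 81*x^4/4) dx. Term by term:
    ∫_0^6 9*x^6/16 dx = 157464/7;  ∫_0^6 -27*x^5/4 dx = -52488;  ∫_0^6 81*x^4/4 dx = 157464/5.
  Sum: 157464/7 − 52488 + 157464/5 = 52488/35.
  ∫_0^6 (u')² dx = ∫_0^6 (81*x^4/16 - 81*x^3/2 + 81*x^2) dx. Term by term:
    ∫_0^6 81*x^4/16 dx = 39366/5;  ∫_0^6 -81*x^3/2 dx = -13122;  ∫_0^6 81*x^2 dx = 5832.
  Sum: 39366/5 − 13122 + 5832 = 2916/5.
∫_0^6 u² dx = 52488/35, so ||u||_L² = 162*sqrt(70)/35.
∫_0^6 (u')² dx = 2916/5, so ||u'||_L² = 54*sqrt(5)/5.
Ratio ||u||_L² / ||u'||_L² = 3*sqrt(14)/7.
Sharp Poincaré constant on H^1_0(0, 6) is C_P = L/π = 6/π, achieved by sin(π/6·x).
A polynomial bump cannot attain the sharp Poincaré constant (only the first sine eigenfunction does), so the ratio is strictly less than C_P, consistent with ||u||_L² ≤ C_P ||u'||_L².


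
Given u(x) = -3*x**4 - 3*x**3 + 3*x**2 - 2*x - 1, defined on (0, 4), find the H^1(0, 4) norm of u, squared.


||u||_{H^1}^2 = 90162836/105

The H^1 norm (squared) on an interval (0, L) is
  ||u||_{H^1}^2 = ∫_0^L u(x)^2 dx + ∫_0^L u'(x)^2 dx.
Compute u'(x) = -12*x**3 - 9*x**2 + 6*x - 2.
Then u(x)^2 = 9*x**8 + 18*x**7 - 9*x**6 - 6*x**5 + 27*x**4 - 6*x**3 - 2*x**2 + 4*x + 1 and u'(x)^2 = 144*x**6 + 216*x**5 - 63*x**4 - 60*x**3 + 72*x**2 - 24*x + 4.
Integrate each monomial from 0 to 4 using ∫_0^4 c·x^n dx = c·4^(n+1)/(n+1):
  ∫_0^4 u(x)^2 dx = ∫_0^4 (9*x^8 + 18*x^7 - 9*x^6 - 6*x^5 + 27*x^4 - 6*x^3 - 2*x^2 + 4*x + 1) dx. Term by term:
    ∫_0^4 9*x^8 dx = 262144;  ∫_0^4 18*x^7 dx = 147456;  ∫_0^4 -9*x^6 dx = -147456/7;
    ∫_0^4 -6*x^5 dx = -4096;  ∫_0^4 27*x^4 dx = 27648/5;  ∫_0^4 -6*x^3 dx = -384;
    ∫_0^4 -2*x^2 dx = -128/3;  ∫_0^4 4*x dx = 32;  ∫_0^4 1 dx = 4.
  Sum: 262144 + 147456 − 147456/7 − 4096 + 27648/5 − 384 − 128/3 + 32 + 4 = 40905668/105.
  ∫_0^4 u'(x)^2 dx = ∫_0^4 (144*x^6 + 216*x^5 - 63*x^4 - 60*x^3 + 72*x^2 - 24*x + 4) dx. Term by term:
    ∫_0^4 144*x^6 dx = 2359296/7;  ∫_0^4 216*x^5 dx = 147456;  ∫_0^4 -63*x^4 dx = -64512/5;
    ∫_0^4 -60*x^3 dx = -3840;  ∫_0^4 72*x^2 dx = 1536;  ∫_0^4 -24*x dx = -192;
    ∫_0^4 4 dx = 16.
  Sum: 2359296/7 + 147456 − 64512/5 − 3840 + 1536 − 192 + 16 = 16419056/35.
Adding: ||u||_{H^1}^2 = 40905668/105 + 16419056/35 = 90162836/105.


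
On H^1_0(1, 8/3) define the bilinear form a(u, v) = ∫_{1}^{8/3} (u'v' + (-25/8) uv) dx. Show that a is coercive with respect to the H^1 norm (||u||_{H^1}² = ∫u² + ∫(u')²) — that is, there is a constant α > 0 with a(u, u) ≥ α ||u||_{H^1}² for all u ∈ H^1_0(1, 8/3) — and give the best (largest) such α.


α = (-625 + 72*π^2)/(8*(25 + 9*π^2))

Coercivity of a(·,·) on H^1_0(1, 8/3) means a(u, u) ≥ α ||u||_{H^1}² for every u ∈ H^1_0.
The interval has length L = 5/3, and Poincaré/coercivity depend only on L. Here a(u, u) = ∫(u')² + (-25/8)·∫u².
Here c = -25/8 < 0 with |c| < (π/L)² = 9*π^2/25, so coercivity still holds. The condition a(u,u) ≥ α||u||_{H^1}² reads (1−α)∫(u')² ≥ (α−c)∫u². Any admissible α is ≤ 1 (rapidly oscillating u have ∫u²/∫(u')² → 0), and α = 1 would force 0 ≥ (1−c)∫u², impossible since c < 1; so 1−α > 0. By the sharp Poincaré inequality on H^1_0 of an interval of length L, ∫(u')² ≥ (π/L)²∫u² with equality for the first sine mode sin(π(x−x₀)/L) (x₀ the left endpoint), so the inequality holds for all u iff (1−α)(π/L)² ≥ α − c, i.e. α ≤ ((π/L)² + c)/((π/L)² + 1) = (1 + c(L/π)²)/(1 + (L/π)²). (Direct route, valid since c ≤ 0: Poincaré gives c∫u² ≥ c(L/π)²∫(u')², so a(u,u) ≥ (1 + c(L/π)²)∫(u')², while ||u||_{H^1}² ≤ (1 + (L/π)²)∫(u')²; dividing yields the same α.) With (π/L)² = 9*π^2/25 and c = -25/8, the largest admissible constant is α = ((π/L)² + c)/((π/L)² + 1).
Simplifying, α = (-625 + 72*π^2)/(8*(25 + 9*π^2)).


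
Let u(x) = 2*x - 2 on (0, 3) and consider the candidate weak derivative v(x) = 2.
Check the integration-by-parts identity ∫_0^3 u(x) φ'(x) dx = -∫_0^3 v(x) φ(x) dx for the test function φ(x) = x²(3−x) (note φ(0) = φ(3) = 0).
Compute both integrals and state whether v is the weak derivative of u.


LHS = -27/2, RHS = -27/2. Yes, v = u' weakly.

u(x) = 2*x - 2, classical derivative u'(x) = 2.
φ(x) = x²(3−x), so φ'(x) = 3*x*(2 - x).
Note φ(0) = φ(3) = 0, so the boundary term u·φ vanishes.
LHS = ∫_0^3 u(x) φ'(x) dx = ∫_0^3 (-6*x^3 + 18*x^2 - 12*x) dx. Term by term:
  ∫_0^3 -6*x^3 dx = -243/2;  ∫_0^3 18*x^2 dx = 162;  ∫_0^3 -12*x dx = -54.
Sum: -243/2 + 162 − 54 = -27/2.
So LHS = -27/2.
∫_0^3 v(x) φ(x) dx = ∫_0^3 (-2*x^3 + 6*x^2) dx. Term by term:
  ∫_0^3 -2*x^3 dx = -81/2;  ∫_0^3 6*x^2 dx = 54.
Sum: -81/2 + 54 = 27/2.
So RHS = -∫_0^3 v(x) φ(x) dx = -27/2.
LHS = RHS, so the identity holds for this test φ.
Moreover u is smooth here and v(x) = u'(x) = 2 pointwise, so the identity holds for every test function. Hence v is the weak derivative of u.


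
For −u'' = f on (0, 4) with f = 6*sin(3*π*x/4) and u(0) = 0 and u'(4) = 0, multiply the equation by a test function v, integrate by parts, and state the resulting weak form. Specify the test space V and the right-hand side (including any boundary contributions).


V = {v ∈ H^1(0, 4) : v(0) = 0} (test functions vanish at x = 0 where u is specified); weak form: ∫_0^4 u'v' dx = ∫_0^4 (6*sin(3*π*x/4)) v dx for all v ∈ V.

Multiply both sides by a test function v and integrate from 0 to 4:
  ∫_0^4 −u''(x) v(x) dx = ∫_0^4 f(x) v(x) dx.
Integrate the LHS by parts once:
  ∫_0^4 −u'' v dx = −[u'(x) v(x)]_0^4 + ∫_0^4 u'(x) v'(x) dx.
Thus ∫_0^4 u'(x) v'(x) dx = ∫_0^4 f(x) v(x) dx + [u'(x) v(x)]_0^4.
Choose V so that boundary terms are either known or forced to vanish.
Mixed BC: u(0) = 0 (Dirichlet) and u'(4) = 0 (Neumann). Define V = {v ∈ H^1(0, 4) : v(0) = 0}. Then [u' v]_0^4 = u'(4)·v(4) − u'(0)·0 = 0.
Weak formulation: find u (satisfying any essential BC) such that ∫_0^4 u'(x) v'(x) dx = ∫_0^4 f v dx for all v ∈ V (Dirichlet at 0 absorbed into V; the Neumann datum at x = 4 is zero, so no boundary term remains).
Substituting f(x) = 6*sin(3*π*x/4), the right-hand side is ∫_0^4 (6*sin(3*π*x/4)) v dx.


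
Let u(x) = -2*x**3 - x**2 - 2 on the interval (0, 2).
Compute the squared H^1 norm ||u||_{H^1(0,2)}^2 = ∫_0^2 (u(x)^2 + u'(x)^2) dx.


||u||_{H^1}^2 = 17848/35

The H^1 norm (squared) on an interval (0, L) is
  ||u||_{H^1}^2 = ∫_0^L u(x)^2 dx + ∫_0^L u'(x)^2 dx.
Compute u'(x) = -6*x**2 - 2*x.
Then u(x)^2 = 4*x**6 + 4*x**5 + x**4 + 8*x**3 + 4*x**2 + 4 and u'(x)^2 = 36*x**4 + 24*x**3 + 4*x**2.
Integrate each monomial from 0 to 2 using ∫_0^2 c·x^n dx = c·2^(n+1)/(n+1):
  ∫_0^2 u(x)^2 dx = ∫_0^2 (4*x^6 + 4*x^5 + x^4 + 8*x^3 + 4*x^2 + 4) dx. Term by term:
    ∫_0^2 4*x^6 dx = 512/7;  ∫_0^2 4*x^5 dx = 128/3;  ∫_0^2 x^4 dx = 32/5;
    ∫_0^2 8*x^3 dx = 32;  ∫_0^2 4*x^2 dx = 32/3;  ∫_0^2 4 dx = 8.
  Sum: 512/7 + 128/3 + 32/5 + 32 + 32/3 + 8 = 18152/105.
  ∫_0^2 u'(x)^2 dx = ∫_0^2 (36*x^4 + 24*x^3 + 4*x^2) dx. Term by term:
    ∫_0^2 36*x^4 dx = 1152/5;  ∫_0^2 24*x^3 dx = 96;  ∫_0^2 4*x^2 dx = 32/3.
  Sum: 1152/5 + 96 + 32/3 = 5056/15.
Adding: ||u||_{H^1}^2 = 18152/105 + 5056/15 = 17848/35.


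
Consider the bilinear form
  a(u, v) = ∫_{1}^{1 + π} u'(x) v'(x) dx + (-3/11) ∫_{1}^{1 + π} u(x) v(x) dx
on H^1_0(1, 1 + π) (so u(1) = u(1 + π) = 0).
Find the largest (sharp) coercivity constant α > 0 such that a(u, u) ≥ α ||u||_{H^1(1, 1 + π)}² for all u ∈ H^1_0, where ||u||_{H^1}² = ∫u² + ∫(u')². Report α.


α = 4/11

Coercivity of a(·,·) on H^1_0(1, 1 + π) means a(u, u) ≥ α ||u||_{H^1}² for every u ∈ H^1_0.
The interval has length L = π, and Poincaré/coercivity depend only on L. Here a(u, u) = ∫(u')² + (-3/11)·∫u².
Here c = -3/11 < 0 with |c| < (π/L)² = 1, so coercivity still holds. The condition a(u,u) ≥ α||u||_{H^1}² reads (1−α)∫(u')² ≥ (α−c)∫u². Any admissible α is ≤ 1 (rapidly oscillating u have ∫u²/∫(u')² → 0), and α = 1 would force 0 ≥ (1−c)∫u², impossible since c < 1; so 1−α > 0. By the sharp Poincaré inequality on H^1_0 of an interval of length L, ∫(u')² ≥ (π/L)²∫u² with equality for the first sine mode sin(π(x−x₀)/L) (x₀ the left endpoint), so the inequality holds for all u iff (1−α)(π/L)² ≥ α − c, i.e. α ≤ ((π/L)² + c)/((π/L)² + 1) = (1 + c(L/π)²)/(1 + (L/π)²). (Direct route, valid since c ≤ 0: Poincaré gives c∫u² ≥ c(L/π)²∫(u')², so a(u,u) ≥ (1 + c(L/π)²)∫(u')², while ||u||_{H^1}² ≤ (1 + (L/π)²)∫(u')²; dividing yields the same α.) With (π/L)² = 1 and c = -3/11, the largest admissible constant is α = ((π/L)² + c)/((π/L)² + 1).
Simplifying, α = 4/11.


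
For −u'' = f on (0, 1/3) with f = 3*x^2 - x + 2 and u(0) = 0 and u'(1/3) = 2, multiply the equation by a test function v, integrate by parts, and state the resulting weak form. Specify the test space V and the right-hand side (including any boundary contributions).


V = {v ∈ H^1(0, 1/3) : v(0) = 0} (test functions vanish at x = 0 where u is specified); weak form: ∫_0^1/3 u'v' dx = ∫_0^1/3 (3*x^2 - x + 2) v dx + 2·v(1/3) for all v ∈ V.

Multiply both sides by a test function v and integrate from 0 to 1/3:
  ∫_0^1/3 −u''(x) v(x) dx = ∫_0^1/3 f(x) v(x) dx.
Integrate the LHS by parts once:
  ∫_0^1/3 −u'' v dx = −[u'(x) v(x)]_0^1/3 + ∫_0^1/3 u'(x) v'(x) dx.
Thus ∫_0^1/3 u'(x) v'(x) dx = ∫_0^1/3 f(x) v(x) dx + [u'(x) v(x)]_0^1/3.
Choose V so that boundary terms are either known or forced to vanish.
Mixed BC: u(0) = 0 (Dirichlet) and u'(1/3) = 2 (Neumann). Define V = {v ∈ H^1(0, 1/3) : v(0) = 0}. Then [u' v]_0^1/3 = u'(1/3)·v(1/3) − u'(0)·0 = 2·v(1/3).
Weak formulation: find u (satisfying any essential BC) such that ∫_0^1/3 u'(x) v'(x) dx = ∫_0^1/3 f v dx + 2·v(1/3) for all v ∈ V (Dirichlet at 0 absorbed into V; Neumann datum at x = 1/3 contributes the boundary term).
Substituting f(x) = 3*x^2 - x + 2, the right-hand side is ∫_0^1/3 (3*x^2 - x + 2) v dx + 2·v(1/3).


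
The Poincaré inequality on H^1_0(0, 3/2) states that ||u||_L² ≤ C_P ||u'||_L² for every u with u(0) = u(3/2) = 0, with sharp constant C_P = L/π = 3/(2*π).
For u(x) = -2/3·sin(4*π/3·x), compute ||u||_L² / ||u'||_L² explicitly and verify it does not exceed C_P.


||u||_L² / ||u'||_L² = 3/(4*π) < C_P = 3/(2*π).

u(x) = -2/3·sin(4*π/3·x), so u'(x) = -8*π*cos(4*π*x/3)/9.
Writing u(x) = A·sin(kπx/L) with A = -2/3 and k = 2, use ∫_0^L sin²(kπx/L) dx = L/2 and ∫_0^L cos²(kπx/L) dx = L/2.
u² = 4/9·sin²(4*π/3·x) and (u')² = 64*π^2/81·cos²(4*π/3·x), and each of sin², cos² integrates to L/2 = 3/4 over (0, 3/2).
∫_0^3/2 u² dx = 1/3, so ||u||_L² = sqrt(3)/3.
∫_0^3/2 (u')² dx = 16*π^2/27, so ||u'||_L² = 4*sqrt(3)*π/9.
Ratio ||u||_L² / ||u'||_L² = 3/(4*π).
Sharp Poincaré constant on H^1_0(0, 3/2) is C_P = L/π = 3/(2*π), achieved by sin(2*π/3·x).
This is the k = 2 harmonic; the ratio L/(kπ) is strictly less than C_P = L/π, consistent with the sharp inequality ||u||_L² ≤ C_P ||u'||_L².


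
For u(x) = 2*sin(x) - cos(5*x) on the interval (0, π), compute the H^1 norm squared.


||u||_{H^1(0,π)}^2 = 17*π

u'(x) = 5*sin(5*x) + 2*cos(x).
Expand u² and (u')² and integrate term by term on (0, π), using: for integers n ≥ 1, ∫_0^π sin²(nx) dx = ∫_0^π cos²(nx) dx = π/2; for n ≠ n', ∫_0^π sin(nx)sin(n'x) dx = ∫_0^π cos(nx)cos(n'x) dx = 0; and by product-to-sum, ∫_0^π sin(nx)cos(n'x) dx = ½∫_0^π [sin((n+n')x) + sin((n−n')x)] dx, which is 0 when n+n' is even and 2n/(n²−n'²) when n+n' is odd (it need not vanish on (0, π)).
  u² squared terms: (-1)²·∫cos(5x)² dx = 1·π/2 = π/2;  (2)²·∫sin(x)² dx = 4·π/2 = 2*π.
  u² cross terms: 2·(-1)·(2)·∫cos(5x)·sin(x) dx = -4·(0) = 0.
  So ∫_0^π u² dx = π/2 + 2*π + 0 = 5*π/2.
  (u')² squared terms: (2)²·∫cos(x)² dx = 4·π/2 = 2*π;  (5)²·∫sin(5x)² dx = 25·π/2 = 25*π/2.
  (u')² cross terms: 2·(2)·(5)·∫cos(x)·sin(5x) dx = 20·(0) = 0.
  So ∫_0^π (u')² dx = 2*π + 25*π/2 + 0 = 29*π/2.
||u||_{H^1}^2 = (5*π/2) + (29*π/2) = 17*π.


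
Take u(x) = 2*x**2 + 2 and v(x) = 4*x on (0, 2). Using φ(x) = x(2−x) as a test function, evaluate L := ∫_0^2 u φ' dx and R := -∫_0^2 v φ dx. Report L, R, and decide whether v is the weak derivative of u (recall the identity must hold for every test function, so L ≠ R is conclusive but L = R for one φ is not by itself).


LHS = -16/3, RHS = -16/3. Yes, v = u' weakly.

u(x) = 2*x**2 + 2, classical derivative u'(x) = 4*x.
φ(x) = x(2−x), so φ'(x) = 2 - 2*x.
Note φ(0) = φ(2) = 0, so the boundary term u·φ vanishes.
LHS = ∫_0^2 u(x) φ'(x) dx = ∫_0^2 (-4*x^3 + 4*x^2 - 4*x + 4) dx. Term by term:
  ∫_0^2 -4*x^3 dx = -16;  ∫_0^2 4*x^2 dx = 32/3;  ∫_0^2 -4*x dx = -8;
  ∫_0^2 4 dx = 8.
Sum: -16 + 32/3 − 8 + 8 = -16/3.
So LHS = -16/3.
∫_0^2 v(x) φ(x) dx = ∫_0^2 (-4*x^3 + 8*x^2) dx. Term by term:
  ∫_0^2 -4*x^3 dx = -16;  ∫_0^2 8*x^2 dx = 64/3.
Sum: -16 + 64/3 = 16/3.
So RHS = -∫_0^2 v(x) φ(x) dx = -16/3.
LHS = RHS, so the identity holds for this test φ.
Moreover u is smooth here and v(x) = u'(x) = 4*x pointwise, so the identity holds for every test function. Hence v is the weak derivative of u.


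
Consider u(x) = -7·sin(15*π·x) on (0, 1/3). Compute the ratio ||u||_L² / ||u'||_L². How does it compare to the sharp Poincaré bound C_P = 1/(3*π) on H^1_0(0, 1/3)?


||u||_L² / ||u'||_L² = 1/(15*π) < C_P = 1/(3*π).

u(x) = -7·sin(15*π·x), so u'(x) = -105*π*cos(15*π*x).
Writing u(x) = A·sin(kπx/L) with A = -7 and k = 5, use ∫_0^L sin²(kπx/L) dx = L/2 and ∫_0^L cos²(kπx/L) dx = L/2.
u² = 49·sin²(15*π·x) and (u')² = 11025*π^2·cos²(15*π·x), and each of sin², cos² integrates to L/2 = 1/6 over (0, 1/3).
∫_0^1/3 u² dx = 49/6, so ||u||_L² = 7*sqrt(6)/6.
∫_0^1/3 (u')² dx = 3675*π^2/2, so ||u'||_L² = 35*sqrt(6)*π/2.
Ratio ||u||_L² / ||u'||_L² = 1/(15*π).
Sharp Poincaré constant on H^1_0(0, 1/3) is C_P = L/π = 1/(3*π), achieved by sin(3*π·x).
This is the k = 5 harmonic; the ratio L/(kπ) is strictly less than C_P = L/π, consistent with the sharp inequality ||u||_L² ≤ C_P ||u'||_L².


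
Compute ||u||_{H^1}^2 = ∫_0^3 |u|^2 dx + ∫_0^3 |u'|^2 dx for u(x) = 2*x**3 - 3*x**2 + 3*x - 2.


||u||_{H^1}^2 = 86619/70

The H^1 norm (squared) on an interval (0, L) is
  ||u||_{H^1}^2 = ∫_0^L u(x)^2 dx + ∫_0^L u'(x)^2 dx.
Compute u'(x) = 6*x**2 - 6*x + 3.
Then u(x)^2 = 4*x**6 - 12*x**5 + 21*x**4 - 26*x**3 + 21*x**2 - 12*x + 4 and u'(x)^2 = 36*x**4 - 72*x**3 + 72*x**2 - 36*x + 9.
Integrate each monomial from 0 to 3 using ∫_0^3 c·x^n dx = c·3^(n+1)/(n+1):
  ∫_0^3 u(x)^2 dx = ∫_0^3 (4*x^6 - 12*x^5 + 21*x^4 - 26*x^3 + 21*x^2 - 12*x + 4) dx. Term by term:
    ∫_0^3 4*x^6 dx = 8748/7;  ∫_0^3 -12*x^5 dx = -1458;  ∫_0^3 21*x^4 dx = 5103/5;
    ∫_0^3 -26*x^3 dx = -1053/2;  ∫_0^3 21*x^2 dx = 189;  ∫_0^3 -12*x dx = -54;
    ∫_0^3 4 dx = 12.
  Sum: 8748/7 − 1458 + 5103/5 − 1053/2 + 189 − 54 + 12 = 30297/70.
  ∫_0^3 u'(x)^2 dx = ∫_0^3 (36*x^4 - 72*x^3 + 72*x^2 - 36*x + 9) dx. Term by term:
    ∫_0^3 36*x^4 dx = 8748/5;  ∫_0^3 -72*x^3 dx = -1458;  ∫_0^3 72*x^2 dx = 648;
    ∫_0^3 -36*x dx = -162;  ∫_0^3 9 dx = 27.
  Sum: 8748/5 − 1458 + 648 − 162 + 27 = 4023/5.
Adding: ||u||_{H^1}^2 = 30297/70 + 4023/5 = 86619/70.


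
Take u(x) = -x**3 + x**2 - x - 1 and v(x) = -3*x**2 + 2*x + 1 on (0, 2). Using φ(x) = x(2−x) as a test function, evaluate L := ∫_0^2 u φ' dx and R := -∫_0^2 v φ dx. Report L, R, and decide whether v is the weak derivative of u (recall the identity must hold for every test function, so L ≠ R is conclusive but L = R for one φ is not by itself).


LHS = 52/15, RHS = 4/5. No, v is not the weak derivative of u.

u(x) = -x**3 + x**2 - x - 1, classical derivative u'(x) = -3*x**2 + 2*x - 1.
φ(x) = x(2−x), so φ'(x) = 2 - 2*x.
Note φ(0) = φ(2) = 0, so the boundary term u·φ vanishes.
LHS = ∫_0^2 u(x) φ'(x) dx = ∫_0^2 (2*x^4 - 4*x^3 + 4*x^2 - 2) dx. Term by term:
  ∫_0^2 2*x^4 dx = 64/5;  ∫_0^2 -4*x^3 dx = -16;  ∫_0^2 4*x^2 dx = 32/3;
  ∫_0^2 -2 dx = -4.
Sum: 64/5 − 16 + 32/3 − 4 = 52/15.
So LHS = 52/15.
∫_0^2 v(x) φ(x) dx = ∫_0^2 (3*x^4 - 8*x^3 + 3*x^2 + 2*x) dx. Term by term:
  ∫_0^2 3*x^4 dx = 96/5;  ∫_0^2 -8*x^3 dx = -32;  ∫_0^2 3*x^2 dx = 8;
  ∫_0^2 2*x dx = 4.
Sum: 96/5 − 32 + 8 + 4 = -4/5.
So RHS = -∫_0^2 v(x) φ(x) dx = 4/5.
LHS − RHS = 8/3 ≠ 0, so the identity fails.
(For a valid weak derivative the identity must hold for EVERY test function, in particular this one. The failure shows v is NOT the weak derivative of u.)
Correct weak derivative would be u'(x) = -3*x**2 + 2*x - 1.


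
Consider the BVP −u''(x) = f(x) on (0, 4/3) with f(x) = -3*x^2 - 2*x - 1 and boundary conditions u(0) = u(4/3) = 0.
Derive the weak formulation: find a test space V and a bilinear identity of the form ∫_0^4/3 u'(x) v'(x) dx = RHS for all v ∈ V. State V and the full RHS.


V = H^1_0(0, 4/3) (so v(0) = v(4/3) = 0); weak form: ∫_0^4/3 u'v' dx = ∫_0^4/3 (-3*x^2 - 2*x - 1) v dx for all v ∈ V.

Multiply both sides by a test function v and integrate from 0 to 4/3:
  ∫_0^4/3 −u''(x) v(x) dx = ∫_0^4/3 f(x) v(x) dx.
Integrate the LHS by parts once:
  ∫_0^4/3 −u'' v dx = −[u'(x) v(x)]_0^4/3 + ∫_0^4/3 u'(x) v'(x) dx.
Thus ∫_0^4/3 u'(x) v'(x) dx = ∫_0^4/3 f(x) v(x) dx + [u'(x) v(x)]_0^4/3.
Choose V so that boundary terms are either known or forced to vanish.
u is Dirichlet: u(0) = u(4/3) = 0. Let V = H^1_0(0, 4/3); then v(0) = v(4/3) = 0, and [u' v]_0^4/3 = 0.
Weak formulation: find u (satisfying any essential BC) such that ∫_0^4/3 u'(x) v'(x) dx = ∫_0^4/3 f v dx for all v ∈ V.
Substituting f(x) = -3*x^2 - 2*x - 1, the right-hand side is ∫_0^4/3 (-3*x^2 - 2*x - 1) v dx.


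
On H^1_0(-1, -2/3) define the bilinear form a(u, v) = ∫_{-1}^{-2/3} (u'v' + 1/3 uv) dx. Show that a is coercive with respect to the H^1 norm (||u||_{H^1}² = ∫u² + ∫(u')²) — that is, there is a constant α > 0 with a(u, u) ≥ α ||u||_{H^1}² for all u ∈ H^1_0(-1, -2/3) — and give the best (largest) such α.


α = (1 + 27*π^2)/(3*(1 + 9*π^2))

Coercivity of a(·,·) on H^1_0(-1, -2/3) means a(u, u) ≥ α ||u||_{H^1}² for every u ∈ H^1_0.
The interval has length L = 1/3, and Poincaré/coercivity depend only on L. Here a(u, u) = ∫(u')² + (1/3)·∫u².
Here 0 < c = 1/3 < 1. The condition a(u,u) ≥ α||u||_{H^1}² reads (1−α)∫(u')² ≥ (α−c)∫u². Any admissible α is ≤ 1 (rapidly oscillating u have ∫u²/∫(u')² → 0), and α = 1 would force 0 ≥ (1−c)∫u², impossible since c < 1; so 1−α > 0. By the sharp Poincaré inequality on H^1_0 of an interval of length L, ∫(u')² ≥ (π/L)²∫u² with equality for the first sine mode sin(π(x−x₀)/L) (x₀ the left endpoint), so the inequality holds for all u iff (1−α)(π/L)² ≥ α − c, i.e. α ≤ ((π/L)² + c)/((π/L)² + 1) = (1 + c(L/π)²)/(1 + (L/π)²). With (π/L)² = 9*π^2 and c = 1/3, the largest admissible constant is α = ((π/L)² + c)/((π/L)² + 1).
Simplifying, α = (1 + 27*π^2)/(3*(1 + 9*π^2)).


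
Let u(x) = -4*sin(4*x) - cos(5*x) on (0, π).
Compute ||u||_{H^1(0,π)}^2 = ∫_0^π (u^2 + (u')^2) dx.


||u||_{H^1(0,π)}^2 = -1664/9 + 149*π

u'(x) = 5*sin(5*x) - 16*cos(4*x).
Expand u² and (u')² and integrate term by term on (0, π), using: for integers n ≥ 1, ∫_0^π sin²(nx) dx = ∫_0^π cos²(nx) dx = π/2; for n ≠ n', ∫_0^π sin(nx)sin(n'x) dx = ∫_0^π cos(nx)cos(n'x) dx = 0; and by product-to-sum, ∫_0^π sin(nx)cos(n'x) dx = ½∫_0^π [sin((n+n')x) + sin((n−n')x)] dx, which is 0 when n+n' is even and 2n/(n²−n'²) when n+n' is odd (it need not vanish on (0, π)).
  u² squared terms: (-1)²·∫cos(5x)² dx = 1·π/2 = π/2;  (-4)²·∫sin(4x)² dx = 16·π/2 = 8*π.
  u² cross terms: 2·(-1)·(-4)·∫cos(5x)·sin(4x) dx = 8·(-8/9) = -64/9.
  So ∫_0^π u² dx = π/2 + 8*π − 64/9 = -64/9 + 17*π/2.
  (u')² squared terms: (-16)²·∫cos(4x)² dx = 256·π/2 = 128*π;  (5)²·∫sin(5x)² dx = 25·π/2 = 25*π/2.
  (u')² cross terms: 2·(-16)·(5)·∫cos(4x)·sin(5x) dx = -160·(10/9) = -1600/9.
  So ∫_0^π (u')² dx = 128*π + 25*π/2 − 1600/9 = -1600/9 + 281*π/2.
||u||_{H^1}^2 = (-64/9 + 17*π/2) + (-1600/9 + 281*π/2) = -1664/9 + 149*π.


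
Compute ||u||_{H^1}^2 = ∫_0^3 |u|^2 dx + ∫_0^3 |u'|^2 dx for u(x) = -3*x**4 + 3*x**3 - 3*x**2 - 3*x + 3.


||u||_{H^1}^2 = 5826357/140

The H^1 norm (squared) on an interval (0, L) is
  ||u||_{H^1}^2 = ∫_0^L u(x)^2 dx + ∫_0^L u'(x)^2 dx.
Compute u'(x) = -12*x**3 + 9*x**2 - 6*x - 3.
Then u(x)^2 = 9*x**8 - 18*x**7 + 27*x**6 - 27*x**4 + 36*x**3 - 9*x**2 - 18*x + 9 and u'(x)^2 = 144*x**6 - 216*x**5 + 225*x**4 - 36*x**3 - 18*x**2 + 36*x + 9.
Integrate each monomial from 0 to 3 using ∫_0^3 c·x^n dx = c·3^(n+1)/(n+1):
  ∫_0^3 u(x)^2 dx = ∫_0^3 (9*x^8 - 18*x^7 + 27*x^6 - 27*x^4 + 36*x^3 - 9*x^2 - 18*x + 9) dx. Term by term:
    ∫_0^3 9*x^8 dx = 19683;  ∫_0^3 -18*x^7 dx = -59049/4;  ∫_0^3 27*x^6 dx = 59049/7;
    ∫_0^3 -27*x^4 dx = -6561/5;  ∫_0^3 36*x^3 dx = 729;  ∫_0^3 -9*x^2 dx = -81;
    ∫_0^3 -18*x dx = -81;  ∫_0^3 9 dx = 27.
  Sum: 19683 − 59049/4 + 59049/7 − 6561/5 + 729 − 81 − 81 + 27 = 1769337/140.
  ∫_0^3 u'(x)^2 dx = ∫_0^3 (144*x^6 - 216*x^5 + 225*x^4 - 36*x^3 - 18*x^2 + 36*x + 9) dx. Term by term:
    ∫_0^3 144*x^6 dx = 314928/7;  ∫_0^3 -216*x^5 dx = -26244;  ∫_0^3 225*x^4 dx = 10935;
    ∫_0^3 -36*x^3 dx = -729;  ∫_0^3 -18*x^2 dx = -162;  ∫_0^3 36*x dx = 162;
    ∫_0^3 9 dx = 27.
  Sum: 314928/7 − 26244 + 10935 − 729 − 162 + 162 + 27 = 202851/7.
Adding: ||u||_{H^1}^2 = 1769337/140 + 202851/7 = 5826357/140.


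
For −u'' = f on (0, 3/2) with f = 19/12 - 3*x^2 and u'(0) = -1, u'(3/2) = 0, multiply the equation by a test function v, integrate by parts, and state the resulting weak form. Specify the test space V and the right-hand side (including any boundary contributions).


V = H^1(0, 3/2) (v unrestricted at boundary; u is determined up to an additive constant); weak form: ∫_0^3/2 u'v' dx = ∫_0^3/2 (19/12 - 3*x^2) v dx + v(0) for all v ∈ V.

Multiply both sides by a test function v and integrate from 0 to 3/2:
  ∫_0^3/2 −u''(x) v(x) dx = ∫_0^3/2 f(x) v(x) dx.
Integrate the LHS by parts once:
  ∫_0^3/2 −u'' v dx = −[u'(x) v(x)]_0^3/2 + ∫_0^3/2 u'(x) v'(x) dx.
Thus ∫_0^3/2 u'(x) v'(x) dx = ∫_0^3/2 f(x) v(x) dx + [u'(x) v(x)]_0^3/2.
Choose V so that boundary terms are either known or forced to vanish.
u has inhomogeneous Neumann u'(0) = -1, u'(3/2) = 0. [u' v]_0^3/2 = (0)·v(3/2) − (-1)·v(0) = v(0). Take V = H^1(0, 3/2); boundary term becomes part of RHS.
Weak formulation: find u (satisfying any essential BC) such that ∫_0^3/2 u'(x) v'(x) dx = ∫_0^3/2 f v dx + v(0) for all v ∈ V (Neumann data are natural BCs: they enter the RHS as boundary terms).
Substituting f(x) = 19/12 - 3*x^2, the right-hand side is ∫_0^3/2 (19/12 - 3*x^2) v dx + v(0).
Compatibility check (pure Neumann): taking v ≡ 1 ∈ V gives 0 = ∫_0^3/2 f dx + (0) − (-1), i.e. ∫_0^3/2 f dx must equal u'(0) − u'(3/2) = -1. Indeed ∫_0^3/2 (19/12 - 3*x^2) dx = -1, so the data are compatible. The solution is then unique only up to an additive constant (fix it e.g. by requiring ∫_0^3/2 u dx = 0).


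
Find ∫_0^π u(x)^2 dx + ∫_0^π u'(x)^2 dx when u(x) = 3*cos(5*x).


||u||_{H^1(0,π)}^2 = 117*π

u'(x) = -15*sin(5*x).
Expand u² and (u')² and integrate term by term on (0, π), using: for integers n ≥ 1, ∫_0^π sin²(nx) dx = ∫_0^π cos²(nx) dx = π/2; for n ≠ n', ∫_0^π sin(nx)sin(n'x) dx = ∫_0^π cos(nx)cos(n'x) dx = 0; and by product-to-sum, ∫_0^π sin(nx)cos(n'x) dx = ½∫_0^π [sin((n+n')x) + sin((n−n')x)] dx, which is 0 when n+n' is even and 2n/(n²−n'²) when n+n' is odd (it need not vanish on (0, π)).
  u² squared terms: (3)²·∫cos(5x)² dx = 9·π/2 = 9*π/2.
  So ∫_0^π u² dx = 9*π/2.
  (u')² squared terms: (-15)²·∫sin(5x)² dx = 225·π/2 = 225*π/2.
  So ∫_0^π (u')² dx = 225*π/2.
||u||_{H^1}^2 = (9*π/2) + (225*π/2) = 117*π.


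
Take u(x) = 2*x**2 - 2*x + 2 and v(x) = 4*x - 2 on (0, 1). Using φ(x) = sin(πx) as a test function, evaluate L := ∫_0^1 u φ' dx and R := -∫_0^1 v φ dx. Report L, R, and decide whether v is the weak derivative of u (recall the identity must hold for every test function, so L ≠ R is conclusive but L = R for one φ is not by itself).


LHS = 0, RHS = 0. Yes, v = u' weakly.

u(x) = 2*x**2 - 2*x + 2, classical derivative u'(x) = 4*x - 2.
φ(x) = sin(πx), so φ'(x) = π*cos(π*x).
Note φ(0) = φ(1) = 0, so the boundary term u·φ vanishes.
LHS = ∫_0^1 u(x) φ'(x) dx = ∫_0^1 (2*π*x^2*cos(π*x) - 2*π*x*cos(π*x) + 2*π*cos(π*x)) dx. Term by term:
  ∫_0^1 2*π*cos(π*x) dx = 0;  ∫_0^1 -2*π*x*cos(π*x) dx = 4/π;  ∫_0^1 2*π*x^2*cos(π*x) dx = -4/π.
Sum: 0 + 4/π − 4/π = 0.
So LHS = 0.
∫_0^1 v(x) φ(x) dx = ∫_0^1 (4*x*sin(π*x) - 2*sin(π*x)) dx. Term by term:
  ∫_0^1 -2*sin(π*x) dx = -4/π;  ∫_0^1 4*x*sin(π*x) dx = 4/π.
Sum: -4/π + 4/π = 0.
So RHS = -∫_0^1 v(x) φ(x) dx = 0.
LHS = RHS, so the identity holds for this test φ.
Moreover u is smooth here and v(x) = u'(x) = 4*x - 2 pointwise, so the identity holds for every test function. Hence v is the weak derivative of u.


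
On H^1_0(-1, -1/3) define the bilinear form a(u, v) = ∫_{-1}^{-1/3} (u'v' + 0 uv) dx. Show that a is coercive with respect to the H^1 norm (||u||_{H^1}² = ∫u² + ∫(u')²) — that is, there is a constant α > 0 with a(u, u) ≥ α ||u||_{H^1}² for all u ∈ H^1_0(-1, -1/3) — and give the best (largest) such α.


α = 9*π^2/(4 + 9*π^2)

Coercivity of a(·,·) on H^1_0(-1, -1/3) means a(u, u) ≥ α ||u||_{H^1}² for every u ∈ H^1_0.
The interval has length L = 2/3, and Poincaré/coercivity depend only on L. Here a(u, u) = ∫(u')² + (0)·∫u².
Here c = 0, so a(u,u) = ∫(u')² alone. The condition a(u,u) ≥ α||u||_{H^1}² reads (1−α)∫(u')² ≥ (α−c)∫u². Any admissible α is ≤ 1 (rapidly oscillating u have ∫u²/∫(u')² → 0), and α = 1 would force 0 ≥ (1−c)∫u², impossible since c < 1; so 1−α > 0. By the sharp Poincaré inequality on H^1_0 of an interval of length L, ∫(u')² ≥ (π/L)²∫u² with equality for the first sine mode sin(π(x−x₀)/L) (x₀ the left endpoint), so the inequality holds for all u iff (1−α)(π/L)² ≥ α − c, i.e. α ≤ ((π/L)² + c)/((π/L)² + 1) = (1 + c(L/π)²)/(1 + (L/π)²). (Direct route, valid since c ≤ 0: Poincaré gives c∫u² ≥ c(L/π)²∫(u')², so a(u,u) ≥ (1 + c(L/π)²)∫(u')², while ||u||_{H^1}² ≤ (1 + (L/π)²)∫(u')²; dividing yields the same α.) With (π/L)² = 9*π^2/4 and c = 0, the largest admissible constant is α = ((π/L)² + c)/((π/L)² + 1).
Simplifying, α = 9*π^2/(4 + 9*π^2).


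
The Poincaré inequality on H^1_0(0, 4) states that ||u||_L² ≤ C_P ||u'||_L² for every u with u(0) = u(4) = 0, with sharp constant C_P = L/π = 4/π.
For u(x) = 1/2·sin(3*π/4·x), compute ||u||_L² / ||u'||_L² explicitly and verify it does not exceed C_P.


||u||_L² / ||u'||_L² = 4/(3*π) < C_P = 4/π.

u(x) = 1/2·sin(3*π/4·x), so u'(x) = 3*π*cos(3*π*x/4)/8.
Writing u(x) = A·sin(kπx/L) with A = 1/2 and k = 3, use ∫_0^L sin²(kπx/L) dx = L/2 and ∫_0^L cos²(kπx/L) dx = L/2.
u² = 1/4·sin²(3*π/4·x) and (u')² = 9*π^2/64·cos²(3*π/4·x), and each of sin², cos² integrates to L/2 = 2 over (0, 4).
∫_0^4 u² dx = 1/2, so ||u||_L² = sqrt(2)/2.
∫_0^4 (u')² dx = 9*π^2/32, so ||u'||_L² = 3*sqrt(2)*π/8.
Ratio ||u||_L² / ||u'||_L² = 4/(3*π).
Sharp Poincaré constant on H^1_0(0, 4) is C_P = L/π = 4/π, achieved by sin(π/4·x).
This is the k = 3 harmonic; the ratio L/(kπ) is strictly less than C_P = L/π, consistent with the sharp inequality ||u||_L² ≤ C_P ||u'||_L².


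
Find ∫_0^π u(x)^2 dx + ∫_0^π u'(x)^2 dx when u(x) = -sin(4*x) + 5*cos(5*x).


||u||_{H^1(0,π)}^2 = 2080/9 + 667*π/2

u'(x) = -25*sin(5*x) - 4*cos(4*x).
Expand u² and (u')² and integrate term by term on (0, π), using: for integers n ≥ 1, ∫_0^π sin²(nx) dx = ∫_0^π cos²(nx) dx = π/2; for n ≠ n', ∫_0^π sin(nx)sin(n'x) dx = ∫_0^π cos(nx)cos(n'x) dx = 0; and by product-to-sum, ∫_0^π sin(nx)cos(n'x) dx = ½∫_0^π [sin((n+n')x) + sin((n−n')x)] dx, which is 0 when n+n' is even and 2n/(n²−n'²) when n+n' is odd (it need not vanish on (0, π)).
  u² squared terms: (-1)²·∫sin(4x)² dx = 1·π/2 = π/2;  (5)²·∫cos(5x)² dx = 25·π/2 = 25*π/2.
  u² cross terms: 2·(-1)·(5)·∫sin(4x)·cos(5x) dx = -10·(-8/9) = 80/9.
  So ∫_0^π u² dx = π/2 + 25*π/2 + 80/9 = 80/9 + 13*π.
  (u')² squared terms: (-25)²·∫sin(5x)² dx = 625·π/2 = 625*π/2;  (-4)²·∫cos(4x)² dx = 16·π/2 = 8*π.
  (u')² cross terms: 2·(-25)·(-4)·∫sin(5x)·cos(4x) dx = 200·(10/9) = 2000/9.
  So ∫_0^π (u')² dx = 625*π/2 + 8*π + 2000/9 = 2000/9 + 641*π/2.
||u||_{H^1}^2 = (80/9 + 13*π) + (2000/9 + 641*π/2) = 2080/9 + 667*π/2.
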